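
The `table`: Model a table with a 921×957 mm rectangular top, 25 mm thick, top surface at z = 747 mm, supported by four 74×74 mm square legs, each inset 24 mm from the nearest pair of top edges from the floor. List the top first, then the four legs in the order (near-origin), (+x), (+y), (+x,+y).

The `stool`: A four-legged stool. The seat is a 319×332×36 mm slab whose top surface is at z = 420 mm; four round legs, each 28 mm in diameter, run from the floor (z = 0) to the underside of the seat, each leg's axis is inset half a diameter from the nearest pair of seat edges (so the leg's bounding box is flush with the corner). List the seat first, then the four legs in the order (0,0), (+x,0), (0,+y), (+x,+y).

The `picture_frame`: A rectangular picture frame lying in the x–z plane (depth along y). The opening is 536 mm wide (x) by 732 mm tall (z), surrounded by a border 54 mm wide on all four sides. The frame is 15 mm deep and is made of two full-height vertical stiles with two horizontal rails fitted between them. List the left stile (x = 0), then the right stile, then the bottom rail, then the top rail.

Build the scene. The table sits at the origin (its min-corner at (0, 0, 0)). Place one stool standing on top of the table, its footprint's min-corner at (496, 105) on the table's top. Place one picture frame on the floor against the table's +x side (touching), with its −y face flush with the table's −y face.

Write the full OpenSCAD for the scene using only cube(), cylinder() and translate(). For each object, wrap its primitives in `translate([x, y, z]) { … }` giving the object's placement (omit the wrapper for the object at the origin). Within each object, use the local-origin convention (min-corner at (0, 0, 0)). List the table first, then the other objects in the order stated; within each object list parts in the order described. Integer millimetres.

translate([0, 0, 722]) cube([921, 957, 25]);
translate([24, 24, 0]) cube([74, 74, 722]);
translate([823, 24, 0]) cube([74, 74, 722]);
translate([24, 859, 0]) cube([74, 74, 722]);
translate([823, 859, 0]) cube([74, 74, 722]);
translate([496, 105, 747]) {
  translate([0, 0, 384]) cube([319, 332, 36]);
  translate([14, 14, 0]) cylinder(h = 384, r = 14);
  translate([305, 14, 0]) cylinder(h = 384, r = 14);
  translate([14, 318, 0]) cylinder(h = 384, r = 14);
  translate([305, 318, 0]) cylinder(h = 384, r = 14);
}
translate([921, 0, 0]) {
  cube([54, 15, 840]);
  translate([590, 0, 0]) cube([54, 15, 840]);
  translate([54, 0, 0]) cube([536, 15, 54]);
  translate([54, 0, 786]) cube([536, 15, 54]);
}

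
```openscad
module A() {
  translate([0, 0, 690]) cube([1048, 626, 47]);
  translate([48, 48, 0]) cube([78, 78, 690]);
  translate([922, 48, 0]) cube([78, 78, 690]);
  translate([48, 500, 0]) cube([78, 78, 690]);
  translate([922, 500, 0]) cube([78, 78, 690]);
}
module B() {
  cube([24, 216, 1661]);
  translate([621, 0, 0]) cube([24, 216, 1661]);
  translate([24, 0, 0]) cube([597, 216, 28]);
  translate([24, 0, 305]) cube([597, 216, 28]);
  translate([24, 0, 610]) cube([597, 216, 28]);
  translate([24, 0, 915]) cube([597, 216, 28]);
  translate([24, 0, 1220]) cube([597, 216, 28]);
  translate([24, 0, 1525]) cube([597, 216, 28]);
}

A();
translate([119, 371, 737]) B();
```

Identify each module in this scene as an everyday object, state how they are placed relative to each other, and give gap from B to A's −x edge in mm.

The bookshelf's min-x is at 119; the table's min-x is 0; gap = 119 mm.

A is a table. B is a bookshelf. The bookshelf is on top of the table. The gap from the bookshelf to the table's −x edge is 119 mm.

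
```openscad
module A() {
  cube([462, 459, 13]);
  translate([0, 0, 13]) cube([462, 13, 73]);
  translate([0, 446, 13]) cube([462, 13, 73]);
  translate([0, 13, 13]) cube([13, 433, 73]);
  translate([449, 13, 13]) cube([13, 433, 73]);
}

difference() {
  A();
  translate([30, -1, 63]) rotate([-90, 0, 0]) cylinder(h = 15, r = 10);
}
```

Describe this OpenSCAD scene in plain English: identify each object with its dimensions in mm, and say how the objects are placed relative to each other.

A is an open storage box with external size 462×459×86 mm and wall thickness 13 mm (the base is also 13 mm thick). The base covers the whole footprint; the four walls stand on the base, with the y-facing walls full-width and the x-facing walls fitting between their inner faces.

The open box has a circular hole of radius 10 mm through its front wall, centred at (x = 30, z = 63).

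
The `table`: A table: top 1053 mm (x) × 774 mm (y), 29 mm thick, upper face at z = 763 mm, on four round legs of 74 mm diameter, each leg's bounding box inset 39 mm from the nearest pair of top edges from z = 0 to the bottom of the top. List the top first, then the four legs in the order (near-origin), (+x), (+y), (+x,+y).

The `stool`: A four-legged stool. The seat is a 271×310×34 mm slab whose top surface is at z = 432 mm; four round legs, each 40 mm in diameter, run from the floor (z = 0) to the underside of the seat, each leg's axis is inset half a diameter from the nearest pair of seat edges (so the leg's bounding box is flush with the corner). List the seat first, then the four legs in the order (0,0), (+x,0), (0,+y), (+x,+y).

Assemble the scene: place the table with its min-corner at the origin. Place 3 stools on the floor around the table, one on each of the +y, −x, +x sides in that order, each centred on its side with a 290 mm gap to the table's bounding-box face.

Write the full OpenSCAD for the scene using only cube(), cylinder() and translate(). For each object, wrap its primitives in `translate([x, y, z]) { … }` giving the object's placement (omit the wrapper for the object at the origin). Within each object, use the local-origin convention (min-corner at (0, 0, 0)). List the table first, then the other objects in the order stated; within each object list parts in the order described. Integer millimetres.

translate([0, 0, 734]) cube([1053, 774, 29]);
translate([76, 76, 0]) cylinder(h = 734, r = 37);
translate([977, 76, 0]) cylinder(h = 734, r = 37);
translate([76, 698, 0]) cylinder(h = 734, r = 37);
translate([977, 698, 0]) cylinder(h = 734, r = 37);
translate([391, 1064, 0]) {
  translate([0, 0, 398]) cube([271, 310, 34]);
  translate([20, 20, 0]) cylinder(h = 398, r = 20);
  translate([251, 20, 0]) cylinder(h = 398, r = 20);
  translate([20, 290, 0]) cylinder(h = 398, r = 20);
  translate([251, 290, 0]) cylinder(h = 398, r = 20);
}
translate([-561, 232, 0]) {
  translate([0, 0, 398]) cube([271, 310, 34]);
  translate([20, 20, 0]) cylinder(h = 398, r = 20);
  translate([251, 20, 0]) cylinder(h = 398, r = 20);
  translate([20, 290, 0]) cylinder(h = 398, r = 20);
  translate([251, 290, 0]) cylinder(h = 398, r = 20);
}
translate([1343, 232, 0]) {
  translate([0, 0, 398]) cube([271, 310, 34]);
  translate([20, 20, 0]) cylinder(h = 398, r = 20);
  translate([251, 20, 0]) cylinder(h = 398, r = 20);
  translate([20, 290, 0]) cylinder(h = 398, r = 20);
  translate([251, 290, 0]) cylinder(h = 398, r = 20);
}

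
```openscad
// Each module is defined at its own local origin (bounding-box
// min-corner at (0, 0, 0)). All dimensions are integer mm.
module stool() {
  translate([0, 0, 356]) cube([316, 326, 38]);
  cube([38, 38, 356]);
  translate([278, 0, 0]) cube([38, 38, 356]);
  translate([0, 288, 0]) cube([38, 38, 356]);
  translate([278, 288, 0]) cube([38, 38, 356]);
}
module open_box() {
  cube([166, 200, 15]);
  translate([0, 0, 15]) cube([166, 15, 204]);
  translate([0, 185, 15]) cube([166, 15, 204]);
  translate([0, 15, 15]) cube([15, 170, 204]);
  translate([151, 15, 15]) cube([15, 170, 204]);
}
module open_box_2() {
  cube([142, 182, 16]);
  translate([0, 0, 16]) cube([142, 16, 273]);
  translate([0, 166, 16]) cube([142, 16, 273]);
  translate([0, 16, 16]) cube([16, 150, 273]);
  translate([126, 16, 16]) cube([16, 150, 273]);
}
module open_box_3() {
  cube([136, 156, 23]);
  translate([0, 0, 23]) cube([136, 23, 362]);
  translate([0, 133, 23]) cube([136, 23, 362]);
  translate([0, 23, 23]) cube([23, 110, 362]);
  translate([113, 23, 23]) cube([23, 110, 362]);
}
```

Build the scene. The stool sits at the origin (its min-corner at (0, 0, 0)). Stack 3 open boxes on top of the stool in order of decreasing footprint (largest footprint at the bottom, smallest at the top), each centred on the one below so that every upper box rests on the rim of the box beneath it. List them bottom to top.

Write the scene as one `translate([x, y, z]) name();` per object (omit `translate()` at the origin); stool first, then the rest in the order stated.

stool();
translate([75, 63, 394]) open_box();
translate([87, 72, 613]) open_box_2();
translate([90, 85, 902]) open_box_3();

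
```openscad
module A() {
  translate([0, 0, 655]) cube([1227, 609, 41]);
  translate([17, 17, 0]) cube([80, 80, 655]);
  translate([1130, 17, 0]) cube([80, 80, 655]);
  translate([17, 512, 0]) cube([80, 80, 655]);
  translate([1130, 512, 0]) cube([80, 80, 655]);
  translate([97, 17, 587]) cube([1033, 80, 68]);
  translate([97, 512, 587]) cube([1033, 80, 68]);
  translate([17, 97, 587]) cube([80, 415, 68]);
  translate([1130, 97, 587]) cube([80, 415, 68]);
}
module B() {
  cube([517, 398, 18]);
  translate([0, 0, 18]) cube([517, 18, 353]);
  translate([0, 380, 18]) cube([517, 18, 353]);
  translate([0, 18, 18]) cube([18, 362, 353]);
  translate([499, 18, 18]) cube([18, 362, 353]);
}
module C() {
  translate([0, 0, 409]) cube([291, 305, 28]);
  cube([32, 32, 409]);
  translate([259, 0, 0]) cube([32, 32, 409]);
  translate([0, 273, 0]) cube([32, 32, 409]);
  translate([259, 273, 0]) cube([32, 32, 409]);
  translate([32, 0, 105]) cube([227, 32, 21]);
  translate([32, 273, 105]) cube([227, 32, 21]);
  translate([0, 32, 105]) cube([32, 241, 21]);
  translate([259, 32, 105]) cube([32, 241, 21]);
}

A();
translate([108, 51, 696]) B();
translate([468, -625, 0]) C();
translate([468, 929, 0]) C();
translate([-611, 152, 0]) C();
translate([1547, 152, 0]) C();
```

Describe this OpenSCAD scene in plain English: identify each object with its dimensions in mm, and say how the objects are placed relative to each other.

A is a rectangular dining table. The top is 1227×609×41 mm with its upper surface at z = 696 mm. It stands on four 80×80 mm square legs, each inset 17 mm from the nearest pair of top edges, running from the floor to the underside of the top. Four apron rails, 80 mm thick and 68 mm tall, run between adjacent legs with their top edges flush with the underside of the top and their outer faces flush with the legs' outer faces.

B is an open-topped rectangular box: outside dimensions 517×398×371 mm, with a uniform wall and base thickness of 18 mm. The base is a full 517×398 slab on the floor; four walls sit on top of the base. The front and back walls (the −y and +y sides) span the full width; the two side walls fit between them.

C is a simple wooden stool: a rectangular seat 291 mm (x) by 305 mm (y), 28 mm thick, top face at z = 437 mm, on four square legs, each 32×32 mm in cross-section. The legs rest on z = 0, each flush with a corner of the seat. Four stretchers, 32 mm wide and 21 mm tall, connect adjacent legs with their undersides at z = 105 mm, each running between the inner faces of the legs it joins and aligned with the legs' outer faces on the other axis.

The open box is on top of the table. Four stools sit around the table at the −y, +y, −x, +x sides.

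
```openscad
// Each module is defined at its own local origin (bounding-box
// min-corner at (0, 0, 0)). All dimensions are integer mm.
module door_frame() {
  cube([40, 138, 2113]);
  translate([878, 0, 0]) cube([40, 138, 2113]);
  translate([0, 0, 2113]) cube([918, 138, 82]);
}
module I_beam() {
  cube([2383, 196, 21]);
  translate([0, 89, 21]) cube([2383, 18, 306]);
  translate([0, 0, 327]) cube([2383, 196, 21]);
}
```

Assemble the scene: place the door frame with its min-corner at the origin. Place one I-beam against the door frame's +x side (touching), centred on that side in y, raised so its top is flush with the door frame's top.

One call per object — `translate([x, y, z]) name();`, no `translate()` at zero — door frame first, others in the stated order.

door_frame();
translate([918, -29, 1847]) I_beam();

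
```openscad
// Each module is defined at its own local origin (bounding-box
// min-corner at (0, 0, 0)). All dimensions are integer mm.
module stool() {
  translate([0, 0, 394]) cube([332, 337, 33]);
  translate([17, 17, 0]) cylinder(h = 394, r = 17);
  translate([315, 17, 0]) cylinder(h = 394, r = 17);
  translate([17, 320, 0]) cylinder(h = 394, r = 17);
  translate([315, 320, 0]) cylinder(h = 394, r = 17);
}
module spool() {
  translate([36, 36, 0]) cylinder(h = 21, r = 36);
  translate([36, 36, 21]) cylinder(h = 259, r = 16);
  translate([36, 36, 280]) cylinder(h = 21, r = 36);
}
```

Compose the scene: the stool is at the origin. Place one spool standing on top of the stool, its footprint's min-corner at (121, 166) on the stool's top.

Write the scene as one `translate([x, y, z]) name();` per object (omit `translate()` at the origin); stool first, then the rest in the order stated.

stool();
translate([121, 166, 427]) spool();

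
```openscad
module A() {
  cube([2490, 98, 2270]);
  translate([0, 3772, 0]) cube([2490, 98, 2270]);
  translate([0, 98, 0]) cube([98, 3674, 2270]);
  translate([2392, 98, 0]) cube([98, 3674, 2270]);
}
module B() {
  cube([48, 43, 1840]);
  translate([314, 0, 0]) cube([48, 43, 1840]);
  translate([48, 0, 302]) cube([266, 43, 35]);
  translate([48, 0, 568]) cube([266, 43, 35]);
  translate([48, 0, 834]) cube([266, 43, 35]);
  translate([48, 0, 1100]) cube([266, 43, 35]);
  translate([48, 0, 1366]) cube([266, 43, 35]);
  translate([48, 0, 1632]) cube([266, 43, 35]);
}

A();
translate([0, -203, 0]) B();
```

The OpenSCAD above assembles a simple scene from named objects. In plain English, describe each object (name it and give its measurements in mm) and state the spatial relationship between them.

A is a box-shaped house frame (walls only): outside footprint 2490×3870 mm, wall height 2270 mm, wall thickness 98 mm. The two y-facing walls run the full x-width; the two x-facing walls fit between the inner faces of the y-facing walls.

B is a straight ladder. Two 48×43 mm vertical rails, 1840 mm tall, stand 362 mm apart (outside-to-outside) with their front faces coplanar on the −y side. 6 rungs, each 43 mm deep and 35 mm tall, span between the inner faces of the rails, front faces flush with the rails. The lowest rung's underside is at z = 302 mm and rungs are spaced 266 mm apart (underside to underside).

The ladder is on the floor beside the house frame on its −y side.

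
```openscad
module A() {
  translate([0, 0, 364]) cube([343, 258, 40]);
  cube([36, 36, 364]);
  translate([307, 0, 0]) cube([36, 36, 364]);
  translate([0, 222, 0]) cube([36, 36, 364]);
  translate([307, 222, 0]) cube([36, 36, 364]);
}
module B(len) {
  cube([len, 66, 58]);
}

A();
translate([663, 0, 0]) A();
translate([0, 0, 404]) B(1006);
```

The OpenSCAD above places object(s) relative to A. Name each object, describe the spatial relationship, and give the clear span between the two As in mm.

A is a stool. B is a beam. A beam spans the tops of two stools. The clear span between the two stools is 320 mm.

Second stool starts at x = 663; first ends at x = 343; clear span = 663 − 343 = 320 mm.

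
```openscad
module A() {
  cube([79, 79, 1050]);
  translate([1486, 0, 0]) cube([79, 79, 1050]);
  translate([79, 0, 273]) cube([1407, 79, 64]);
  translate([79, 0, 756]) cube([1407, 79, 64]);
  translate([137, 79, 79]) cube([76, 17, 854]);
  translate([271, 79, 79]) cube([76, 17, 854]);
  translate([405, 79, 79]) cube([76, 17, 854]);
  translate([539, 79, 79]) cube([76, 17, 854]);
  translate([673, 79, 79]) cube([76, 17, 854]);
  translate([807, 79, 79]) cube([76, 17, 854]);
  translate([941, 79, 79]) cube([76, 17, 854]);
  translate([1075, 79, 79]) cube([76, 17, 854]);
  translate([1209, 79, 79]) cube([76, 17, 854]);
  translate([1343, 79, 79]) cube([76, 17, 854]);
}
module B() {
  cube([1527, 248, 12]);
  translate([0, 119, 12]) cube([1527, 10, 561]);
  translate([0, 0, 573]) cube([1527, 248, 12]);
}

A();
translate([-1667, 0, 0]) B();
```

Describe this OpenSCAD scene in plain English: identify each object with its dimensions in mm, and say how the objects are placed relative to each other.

A is a fence section. Two 79×79 mm posts, 1050 mm tall, stand on the floor with a clear span of 1407 mm between their inner faces. Two horizontal rails of 79×64 mm section span the gap between the posts with their undersides at z = 273 mm and z = 756 mm, flush with the posts' −y face. 10 pickets, each 76 mm wide, 17 mm thick and 854 mm tall, are fixed to the +y face of the rails with their bottoms at z = 79 mm, evenly spaced across the span with equal gaps (rounded down to the nearest mm) at the −x end and between each pair — any rounding remainder accumulates at the +x end.

B is an I-beam lying along x, 1527 mm long. Overall section height 585 mm. Two flanges 248 mm wide (y) and 12 mm thick, one on the floor and one at the top; a web 10 mm thick runs between them, centred on the flange width.

The I-beam is on the floor beside the fence section on its −x side.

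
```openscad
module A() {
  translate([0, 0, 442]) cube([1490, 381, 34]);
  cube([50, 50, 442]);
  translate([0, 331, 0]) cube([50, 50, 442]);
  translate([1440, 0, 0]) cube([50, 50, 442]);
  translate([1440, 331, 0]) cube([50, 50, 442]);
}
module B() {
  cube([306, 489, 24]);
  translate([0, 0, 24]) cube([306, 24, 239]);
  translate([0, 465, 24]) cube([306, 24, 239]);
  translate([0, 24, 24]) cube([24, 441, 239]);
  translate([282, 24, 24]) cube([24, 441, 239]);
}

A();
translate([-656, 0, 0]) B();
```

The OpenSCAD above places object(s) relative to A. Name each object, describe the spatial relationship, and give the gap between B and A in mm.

The open box's nearest face is 350 mm from the bench's −x face.

A is a bench. B is an open box. The open box is on the floor beside the bench on its −x side. The gap between the open box and the bench is 350 mm.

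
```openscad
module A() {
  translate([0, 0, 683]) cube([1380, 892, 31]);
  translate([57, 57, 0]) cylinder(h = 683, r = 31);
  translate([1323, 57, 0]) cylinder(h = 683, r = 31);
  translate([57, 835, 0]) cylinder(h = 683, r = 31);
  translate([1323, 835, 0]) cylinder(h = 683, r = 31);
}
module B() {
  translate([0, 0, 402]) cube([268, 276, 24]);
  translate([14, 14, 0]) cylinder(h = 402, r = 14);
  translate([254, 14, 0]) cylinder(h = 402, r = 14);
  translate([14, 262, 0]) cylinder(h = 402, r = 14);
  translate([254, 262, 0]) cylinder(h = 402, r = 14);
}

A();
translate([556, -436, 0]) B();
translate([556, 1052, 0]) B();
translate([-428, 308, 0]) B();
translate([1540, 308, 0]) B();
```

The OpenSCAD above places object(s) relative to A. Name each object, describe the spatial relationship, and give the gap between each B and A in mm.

Each stool's nearest face is 160 mm from the table's bounding box.

A is a table. B is a stool. Four stools sit around the table at the −y, +y, −x, +x sides. The gap between each stool and the table is 160 mm.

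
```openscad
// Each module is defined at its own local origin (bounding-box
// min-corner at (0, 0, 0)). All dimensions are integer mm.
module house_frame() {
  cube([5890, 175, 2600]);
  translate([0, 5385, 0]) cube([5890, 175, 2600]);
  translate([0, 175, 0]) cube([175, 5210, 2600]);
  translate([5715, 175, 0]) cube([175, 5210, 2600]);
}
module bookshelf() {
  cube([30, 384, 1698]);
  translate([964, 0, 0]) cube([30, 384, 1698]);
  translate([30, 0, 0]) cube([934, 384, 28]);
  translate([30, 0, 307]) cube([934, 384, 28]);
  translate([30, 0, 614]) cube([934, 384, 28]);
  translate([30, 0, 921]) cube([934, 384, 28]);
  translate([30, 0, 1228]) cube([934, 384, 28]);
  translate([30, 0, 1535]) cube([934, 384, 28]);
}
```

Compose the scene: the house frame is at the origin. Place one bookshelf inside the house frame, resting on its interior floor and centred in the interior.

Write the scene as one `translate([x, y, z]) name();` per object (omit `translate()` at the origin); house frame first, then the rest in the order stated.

house_frame();
translate([2448, 2588, 0]) bookshelf();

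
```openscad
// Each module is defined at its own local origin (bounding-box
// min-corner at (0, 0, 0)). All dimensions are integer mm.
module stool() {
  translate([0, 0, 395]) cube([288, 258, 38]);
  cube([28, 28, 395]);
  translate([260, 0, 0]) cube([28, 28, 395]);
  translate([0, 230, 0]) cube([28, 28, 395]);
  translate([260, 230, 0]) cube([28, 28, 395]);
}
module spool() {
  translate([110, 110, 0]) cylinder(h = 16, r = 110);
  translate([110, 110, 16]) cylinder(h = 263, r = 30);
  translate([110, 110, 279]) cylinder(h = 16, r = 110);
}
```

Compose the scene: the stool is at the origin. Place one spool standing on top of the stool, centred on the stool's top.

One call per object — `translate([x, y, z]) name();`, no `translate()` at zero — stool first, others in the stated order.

stool();
translate([34, 19, 433]) spool();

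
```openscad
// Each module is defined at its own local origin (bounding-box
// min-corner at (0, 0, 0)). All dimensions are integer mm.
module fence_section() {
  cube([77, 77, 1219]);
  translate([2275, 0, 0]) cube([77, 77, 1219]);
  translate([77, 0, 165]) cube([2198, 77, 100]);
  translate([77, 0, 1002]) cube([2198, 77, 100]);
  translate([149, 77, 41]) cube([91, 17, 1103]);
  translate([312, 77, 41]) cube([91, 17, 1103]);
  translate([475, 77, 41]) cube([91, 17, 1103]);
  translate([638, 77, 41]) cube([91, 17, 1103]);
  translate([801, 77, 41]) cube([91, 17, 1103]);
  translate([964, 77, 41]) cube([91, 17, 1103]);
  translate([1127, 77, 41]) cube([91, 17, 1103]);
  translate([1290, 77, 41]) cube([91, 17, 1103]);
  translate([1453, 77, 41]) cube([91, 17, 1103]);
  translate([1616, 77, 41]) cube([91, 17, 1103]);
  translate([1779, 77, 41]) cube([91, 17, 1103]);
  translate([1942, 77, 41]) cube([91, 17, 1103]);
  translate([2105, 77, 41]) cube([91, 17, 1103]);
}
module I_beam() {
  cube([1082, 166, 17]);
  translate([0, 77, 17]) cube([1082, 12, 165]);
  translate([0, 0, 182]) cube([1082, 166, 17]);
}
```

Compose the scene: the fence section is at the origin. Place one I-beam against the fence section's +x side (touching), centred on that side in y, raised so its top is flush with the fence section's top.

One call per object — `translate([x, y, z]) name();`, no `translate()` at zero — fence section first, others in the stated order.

fence_section();
translate([2352, -36, 1020]) I_beam();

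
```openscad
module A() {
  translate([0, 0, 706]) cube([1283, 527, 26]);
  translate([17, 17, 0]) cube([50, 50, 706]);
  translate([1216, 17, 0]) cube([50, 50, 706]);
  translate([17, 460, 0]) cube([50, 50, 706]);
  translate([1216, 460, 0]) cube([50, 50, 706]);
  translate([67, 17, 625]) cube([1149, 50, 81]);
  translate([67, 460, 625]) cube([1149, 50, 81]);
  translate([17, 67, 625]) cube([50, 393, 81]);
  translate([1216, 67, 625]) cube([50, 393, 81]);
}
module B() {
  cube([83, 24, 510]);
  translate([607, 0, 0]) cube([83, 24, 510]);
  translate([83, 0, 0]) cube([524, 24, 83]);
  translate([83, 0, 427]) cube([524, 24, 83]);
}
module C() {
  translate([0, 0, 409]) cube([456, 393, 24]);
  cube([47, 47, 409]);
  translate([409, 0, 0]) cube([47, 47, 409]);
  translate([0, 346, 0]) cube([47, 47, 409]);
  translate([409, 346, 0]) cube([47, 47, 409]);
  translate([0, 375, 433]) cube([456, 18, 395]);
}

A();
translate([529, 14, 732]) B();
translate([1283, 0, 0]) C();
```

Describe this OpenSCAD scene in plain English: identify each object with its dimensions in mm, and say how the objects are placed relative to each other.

A is a table with a 1283×527 mm rectangular top, 26 mm thick, top surface at z = 732 mm, supported by four 50×50 mm square legs, each inset 17 mm from the nearest pair of top edges, running from the floor. Four apron rails, 50 mm thick and 81 mm tall, run between adjacent legs with their top edges flush with the underside of the top and their outer faces flush with the legs' outer faces.

B is a rectangular picture frame lying in the x–z plane (depth along y). The opening is 524 mm wide (x) by 344 mm tall (z), surrounded by a border 83 mm wide on all four sides. The frame is 24 mm deep and is made of two full-height vertical stiles with two horizontal rails fitted between them.

C is a chair: 456×393 mm seat, 24 mm thick, top at z = 433 mm, on four 47 mm square corner legs flush with the seat edges. A 18 mm thick backrest slab spans the full seat width, extending 395 mm above the seat top, its back face flush with the seat's +y edge.

The picture frame is on top of the table. The chair is against the table's +x side, with their −y faces flush.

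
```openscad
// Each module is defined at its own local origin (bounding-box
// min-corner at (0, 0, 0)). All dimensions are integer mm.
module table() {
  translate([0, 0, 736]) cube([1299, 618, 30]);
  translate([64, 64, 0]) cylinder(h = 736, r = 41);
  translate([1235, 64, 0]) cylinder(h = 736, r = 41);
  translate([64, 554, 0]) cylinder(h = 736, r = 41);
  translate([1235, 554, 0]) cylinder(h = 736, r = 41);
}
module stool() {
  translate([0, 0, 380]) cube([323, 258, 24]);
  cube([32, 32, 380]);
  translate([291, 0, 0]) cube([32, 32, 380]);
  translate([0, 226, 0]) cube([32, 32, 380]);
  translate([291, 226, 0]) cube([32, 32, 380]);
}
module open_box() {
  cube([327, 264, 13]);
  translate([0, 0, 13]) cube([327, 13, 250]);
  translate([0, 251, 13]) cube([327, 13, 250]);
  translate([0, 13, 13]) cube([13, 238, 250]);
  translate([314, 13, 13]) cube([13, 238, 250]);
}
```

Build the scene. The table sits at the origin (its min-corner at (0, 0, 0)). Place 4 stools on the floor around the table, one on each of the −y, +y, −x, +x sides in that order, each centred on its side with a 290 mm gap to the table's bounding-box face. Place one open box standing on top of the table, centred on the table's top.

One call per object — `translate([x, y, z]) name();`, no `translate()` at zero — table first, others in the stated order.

table();
translate([488, -548, 0]) stool();
translate([488, 908, 0]) stool();
translate([-613, 180, 0]) stool();
translate([1589, 180, 0]) stool();
translate([486, 177, 766]) open_box();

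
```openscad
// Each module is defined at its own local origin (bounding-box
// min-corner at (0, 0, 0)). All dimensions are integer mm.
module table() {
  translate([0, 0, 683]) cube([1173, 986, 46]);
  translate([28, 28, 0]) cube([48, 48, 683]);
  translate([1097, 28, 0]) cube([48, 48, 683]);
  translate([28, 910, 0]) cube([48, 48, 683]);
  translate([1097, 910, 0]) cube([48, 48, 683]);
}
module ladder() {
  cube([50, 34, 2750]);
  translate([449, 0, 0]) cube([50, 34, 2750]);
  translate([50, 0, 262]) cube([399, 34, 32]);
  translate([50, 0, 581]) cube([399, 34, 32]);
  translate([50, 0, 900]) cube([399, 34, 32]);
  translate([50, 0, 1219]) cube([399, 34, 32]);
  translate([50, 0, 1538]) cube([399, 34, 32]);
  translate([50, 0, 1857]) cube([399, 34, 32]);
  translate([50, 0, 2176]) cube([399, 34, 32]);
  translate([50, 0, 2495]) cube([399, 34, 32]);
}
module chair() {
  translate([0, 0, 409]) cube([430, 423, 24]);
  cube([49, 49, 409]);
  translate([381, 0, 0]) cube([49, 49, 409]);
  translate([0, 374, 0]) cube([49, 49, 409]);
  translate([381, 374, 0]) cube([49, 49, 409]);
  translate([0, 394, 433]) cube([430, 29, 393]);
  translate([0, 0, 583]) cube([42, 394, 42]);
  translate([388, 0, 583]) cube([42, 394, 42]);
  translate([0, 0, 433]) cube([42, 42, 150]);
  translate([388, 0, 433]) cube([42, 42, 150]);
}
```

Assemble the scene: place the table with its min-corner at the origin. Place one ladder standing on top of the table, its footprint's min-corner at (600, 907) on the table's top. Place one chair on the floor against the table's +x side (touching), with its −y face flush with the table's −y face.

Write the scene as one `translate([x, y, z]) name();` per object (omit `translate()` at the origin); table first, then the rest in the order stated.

table();
translate([600, 907, 729]) ladder();
translate([1173, 0, 0]) chair();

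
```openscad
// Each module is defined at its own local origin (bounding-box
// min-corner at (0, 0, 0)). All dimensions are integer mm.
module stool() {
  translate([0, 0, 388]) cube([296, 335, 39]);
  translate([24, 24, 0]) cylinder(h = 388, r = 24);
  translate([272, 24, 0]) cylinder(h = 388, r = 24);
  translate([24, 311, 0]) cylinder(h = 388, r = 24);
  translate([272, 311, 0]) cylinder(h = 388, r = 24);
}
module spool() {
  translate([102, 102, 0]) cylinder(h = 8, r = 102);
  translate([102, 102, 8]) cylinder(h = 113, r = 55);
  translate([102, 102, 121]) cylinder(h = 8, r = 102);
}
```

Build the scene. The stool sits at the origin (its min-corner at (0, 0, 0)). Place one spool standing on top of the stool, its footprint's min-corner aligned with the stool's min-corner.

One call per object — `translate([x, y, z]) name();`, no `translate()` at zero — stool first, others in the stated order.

stool();
translate([0, 0, 427]) spool();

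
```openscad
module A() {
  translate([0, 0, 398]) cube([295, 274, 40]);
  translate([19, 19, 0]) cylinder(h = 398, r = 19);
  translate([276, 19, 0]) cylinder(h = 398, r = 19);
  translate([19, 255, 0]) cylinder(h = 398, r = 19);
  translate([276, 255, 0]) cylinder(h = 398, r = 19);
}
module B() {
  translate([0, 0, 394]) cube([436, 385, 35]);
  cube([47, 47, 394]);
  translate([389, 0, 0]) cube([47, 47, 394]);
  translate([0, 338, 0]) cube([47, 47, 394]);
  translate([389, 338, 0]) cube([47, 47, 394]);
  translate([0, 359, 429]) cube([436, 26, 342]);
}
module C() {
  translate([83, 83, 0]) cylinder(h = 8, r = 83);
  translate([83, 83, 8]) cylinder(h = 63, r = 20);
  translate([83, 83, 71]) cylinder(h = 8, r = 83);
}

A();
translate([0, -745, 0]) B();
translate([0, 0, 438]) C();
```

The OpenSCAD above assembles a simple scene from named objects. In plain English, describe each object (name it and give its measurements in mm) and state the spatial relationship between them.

A is a simple wooden stool: a rectangular seat 295 mm (x) by 274 mm (y), 40 mm thick, top face at z = 438 mm, on four round legs, each 38 mm in diameter. The legs rest on z = 0, each leg's axis is inset half a diameter from the nearest pair of seat edges (so the leg's bounding box is flush with the corner).

B is a chair: 436×385 mm seat, 35 mm thick, top at z = 429 mm, on four 47 mm square corner legs flush with the seat edges. A 26 mm thick backrest slab spans the full seat width, extending 342 mm above the seat top, its back face flush with the seat's +y edge.

C is a spool: two coaxial disc flanges of radius 83 mm and thickness 8 mm, joined by a core cylinder of radius 20 mm and height 63 mm. The lower flange rests on z = 0 and the three cylinders share a vertical axis.

The chair is on the floor beside the stool on its −y side. The spool is on top of the stool.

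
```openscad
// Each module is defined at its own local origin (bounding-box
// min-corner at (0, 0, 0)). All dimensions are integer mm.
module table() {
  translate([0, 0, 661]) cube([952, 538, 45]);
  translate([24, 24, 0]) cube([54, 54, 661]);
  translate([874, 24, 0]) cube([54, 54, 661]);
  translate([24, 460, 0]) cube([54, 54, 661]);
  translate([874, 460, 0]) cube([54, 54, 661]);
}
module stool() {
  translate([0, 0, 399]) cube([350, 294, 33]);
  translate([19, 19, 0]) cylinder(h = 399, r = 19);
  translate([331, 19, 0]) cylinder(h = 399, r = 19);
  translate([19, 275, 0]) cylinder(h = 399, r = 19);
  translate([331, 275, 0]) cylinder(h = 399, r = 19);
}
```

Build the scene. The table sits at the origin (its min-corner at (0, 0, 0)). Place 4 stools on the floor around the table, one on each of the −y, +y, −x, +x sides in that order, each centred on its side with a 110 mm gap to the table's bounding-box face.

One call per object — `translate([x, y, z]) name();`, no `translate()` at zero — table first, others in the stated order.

table();
translate([301, -404, 0]) stool();
translate([301, 648, 0]) stool();
translate([-460, 122, 0]) stool();
translate([1062, 122, 0]) stool();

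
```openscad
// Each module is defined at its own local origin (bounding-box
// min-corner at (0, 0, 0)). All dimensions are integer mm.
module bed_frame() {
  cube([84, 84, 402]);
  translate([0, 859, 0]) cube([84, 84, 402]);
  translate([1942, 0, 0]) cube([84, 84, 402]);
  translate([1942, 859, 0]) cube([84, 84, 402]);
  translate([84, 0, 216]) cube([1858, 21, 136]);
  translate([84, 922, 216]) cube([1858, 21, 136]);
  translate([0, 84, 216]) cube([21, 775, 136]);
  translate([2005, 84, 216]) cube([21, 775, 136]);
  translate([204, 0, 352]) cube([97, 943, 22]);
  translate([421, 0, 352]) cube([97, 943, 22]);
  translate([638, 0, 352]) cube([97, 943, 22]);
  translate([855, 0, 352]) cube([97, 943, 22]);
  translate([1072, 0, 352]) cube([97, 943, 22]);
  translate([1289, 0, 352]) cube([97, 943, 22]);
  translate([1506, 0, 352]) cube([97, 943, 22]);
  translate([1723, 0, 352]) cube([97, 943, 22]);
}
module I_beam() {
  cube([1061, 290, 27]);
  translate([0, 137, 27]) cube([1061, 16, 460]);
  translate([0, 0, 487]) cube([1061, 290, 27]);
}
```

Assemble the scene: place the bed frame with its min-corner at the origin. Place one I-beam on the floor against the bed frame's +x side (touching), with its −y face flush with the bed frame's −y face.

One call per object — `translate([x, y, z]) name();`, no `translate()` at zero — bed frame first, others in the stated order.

bed_frame();
translate([2026, 0, 0]) I_beam();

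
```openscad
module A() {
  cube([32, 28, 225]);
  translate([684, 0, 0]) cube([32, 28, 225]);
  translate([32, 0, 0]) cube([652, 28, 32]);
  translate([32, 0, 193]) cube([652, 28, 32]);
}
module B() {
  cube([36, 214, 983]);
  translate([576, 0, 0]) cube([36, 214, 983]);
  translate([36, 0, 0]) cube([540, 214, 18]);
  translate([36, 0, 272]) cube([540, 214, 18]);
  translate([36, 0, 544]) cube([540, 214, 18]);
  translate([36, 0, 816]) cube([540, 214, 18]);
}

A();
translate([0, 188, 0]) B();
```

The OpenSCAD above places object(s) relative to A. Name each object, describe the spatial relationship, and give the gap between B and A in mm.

A is a picture frame. B is a bookshelf. The bookshelf is on the floor beside the picture frame on its +y side. The gap between the bookshelf and the picture frame is 160 mm.

The bookshelf's nearest face is 160 mm from the picture frame's +y face.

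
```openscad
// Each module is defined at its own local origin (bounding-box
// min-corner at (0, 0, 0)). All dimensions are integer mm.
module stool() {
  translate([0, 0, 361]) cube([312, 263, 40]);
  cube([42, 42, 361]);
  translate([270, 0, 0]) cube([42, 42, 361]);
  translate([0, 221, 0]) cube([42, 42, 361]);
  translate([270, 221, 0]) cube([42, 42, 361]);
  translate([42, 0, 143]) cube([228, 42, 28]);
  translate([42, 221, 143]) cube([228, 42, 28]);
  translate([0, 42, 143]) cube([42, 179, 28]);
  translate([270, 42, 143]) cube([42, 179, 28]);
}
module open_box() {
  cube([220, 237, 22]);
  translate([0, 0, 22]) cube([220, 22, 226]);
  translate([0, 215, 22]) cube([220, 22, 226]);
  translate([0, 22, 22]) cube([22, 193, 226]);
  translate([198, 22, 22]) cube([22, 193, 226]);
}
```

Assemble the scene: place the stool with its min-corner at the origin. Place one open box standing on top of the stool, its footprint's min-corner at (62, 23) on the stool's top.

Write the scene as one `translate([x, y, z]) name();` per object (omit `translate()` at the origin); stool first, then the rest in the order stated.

stool();
translate([62, 23, 401]) open_box();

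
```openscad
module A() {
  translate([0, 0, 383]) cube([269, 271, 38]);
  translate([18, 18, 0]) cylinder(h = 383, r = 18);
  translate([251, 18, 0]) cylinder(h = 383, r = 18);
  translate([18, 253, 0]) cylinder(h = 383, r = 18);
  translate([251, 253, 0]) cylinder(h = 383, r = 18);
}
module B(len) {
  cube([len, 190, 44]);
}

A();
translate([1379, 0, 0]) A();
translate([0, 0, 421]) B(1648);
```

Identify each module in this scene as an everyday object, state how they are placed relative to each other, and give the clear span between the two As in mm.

A is a stool. B is a beam. A beam spans the tops of two stools. The clear span between the two stools is 1110 mm.

Second stool starts at x = 1379; first ends at x = 269; clear span = 1379 − 269 = 1110 mm.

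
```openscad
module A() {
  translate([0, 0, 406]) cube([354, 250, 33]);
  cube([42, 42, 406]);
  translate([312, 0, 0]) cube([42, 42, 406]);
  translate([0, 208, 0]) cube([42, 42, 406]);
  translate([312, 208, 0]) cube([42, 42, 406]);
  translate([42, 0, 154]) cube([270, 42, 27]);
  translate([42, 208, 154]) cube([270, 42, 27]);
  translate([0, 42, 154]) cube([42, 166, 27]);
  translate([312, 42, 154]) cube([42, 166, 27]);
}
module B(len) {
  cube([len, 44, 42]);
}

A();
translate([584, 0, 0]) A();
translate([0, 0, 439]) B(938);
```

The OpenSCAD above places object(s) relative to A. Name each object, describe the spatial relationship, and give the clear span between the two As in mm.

A is a stool. B is a beam. A beam spans the tops of two stools. The clear span between the two stools is 230 mm.

Second stool starts at x = 584; first ends at x = 354; clear span = 584 − 354 = 230 mm.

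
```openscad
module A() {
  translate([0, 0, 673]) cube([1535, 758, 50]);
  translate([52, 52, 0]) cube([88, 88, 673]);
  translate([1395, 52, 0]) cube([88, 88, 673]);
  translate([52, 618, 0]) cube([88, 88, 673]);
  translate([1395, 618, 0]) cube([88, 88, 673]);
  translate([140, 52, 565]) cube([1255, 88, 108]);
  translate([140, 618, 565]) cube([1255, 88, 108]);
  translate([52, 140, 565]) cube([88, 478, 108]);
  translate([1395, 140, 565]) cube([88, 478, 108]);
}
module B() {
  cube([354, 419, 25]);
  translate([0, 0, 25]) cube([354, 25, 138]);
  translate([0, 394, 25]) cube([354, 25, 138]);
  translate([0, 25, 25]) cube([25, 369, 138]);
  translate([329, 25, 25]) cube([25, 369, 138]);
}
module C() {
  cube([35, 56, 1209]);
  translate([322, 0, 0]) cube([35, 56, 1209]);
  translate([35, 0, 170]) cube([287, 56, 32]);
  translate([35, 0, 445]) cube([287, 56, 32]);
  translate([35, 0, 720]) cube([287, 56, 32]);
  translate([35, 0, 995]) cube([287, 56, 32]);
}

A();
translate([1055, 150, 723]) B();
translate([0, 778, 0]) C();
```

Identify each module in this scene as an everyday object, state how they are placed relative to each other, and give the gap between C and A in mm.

A is a table. B is an open box. C is a ladder. The open box is on top of the table. The ladder is on the floor beside the table on its +y side. The gap between the ladder and the table is 20 mm.

The ladder's nearest face is 20 mm from the table's +y face.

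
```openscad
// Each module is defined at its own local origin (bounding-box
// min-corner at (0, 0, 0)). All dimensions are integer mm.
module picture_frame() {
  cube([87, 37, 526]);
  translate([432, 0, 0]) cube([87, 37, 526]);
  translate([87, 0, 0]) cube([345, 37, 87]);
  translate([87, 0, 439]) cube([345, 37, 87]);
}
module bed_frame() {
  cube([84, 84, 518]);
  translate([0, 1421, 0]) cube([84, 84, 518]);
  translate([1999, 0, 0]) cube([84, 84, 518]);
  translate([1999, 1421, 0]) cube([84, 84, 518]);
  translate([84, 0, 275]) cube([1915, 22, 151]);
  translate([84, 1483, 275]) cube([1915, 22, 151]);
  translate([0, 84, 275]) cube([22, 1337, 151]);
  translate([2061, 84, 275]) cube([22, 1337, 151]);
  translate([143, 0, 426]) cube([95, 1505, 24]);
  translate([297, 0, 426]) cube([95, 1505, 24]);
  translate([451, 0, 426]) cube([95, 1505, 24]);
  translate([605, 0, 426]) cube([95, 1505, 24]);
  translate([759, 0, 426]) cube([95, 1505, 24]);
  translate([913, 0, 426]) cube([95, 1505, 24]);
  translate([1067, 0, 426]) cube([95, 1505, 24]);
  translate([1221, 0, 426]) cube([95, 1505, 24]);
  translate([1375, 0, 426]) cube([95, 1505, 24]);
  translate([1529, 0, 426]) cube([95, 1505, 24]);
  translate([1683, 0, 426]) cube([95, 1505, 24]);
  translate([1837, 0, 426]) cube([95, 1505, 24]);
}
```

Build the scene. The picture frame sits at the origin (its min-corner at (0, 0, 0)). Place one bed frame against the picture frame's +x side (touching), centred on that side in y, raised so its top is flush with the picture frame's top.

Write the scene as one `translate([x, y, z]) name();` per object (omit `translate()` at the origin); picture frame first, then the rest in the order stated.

picture_frame();
translate([519, -734, 8]) bed_frame();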